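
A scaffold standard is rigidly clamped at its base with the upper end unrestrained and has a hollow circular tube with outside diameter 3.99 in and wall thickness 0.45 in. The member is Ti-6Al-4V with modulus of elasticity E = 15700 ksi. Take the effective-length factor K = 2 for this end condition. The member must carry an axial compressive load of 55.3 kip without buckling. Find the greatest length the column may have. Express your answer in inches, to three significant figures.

Inner diameter d_i = 3.99 − 2×0.45 = 3.090 in
I = π(d_o⁴ − d_i⁴)/64 = π(3.99⁴ − 3.090⁴)/64 = 7.966 in⁴
At the buckling limit P_cr = P = 5.530×10^4 lb
From P_cr = π²EI/(K·L)²:  L = (1/K)·√(π²EI/P_cr) = (1/2)·√(π²×1.57×10^7×7.966/5.530×10^4)
L = 74.7 in

L_max ≈ 74.7 in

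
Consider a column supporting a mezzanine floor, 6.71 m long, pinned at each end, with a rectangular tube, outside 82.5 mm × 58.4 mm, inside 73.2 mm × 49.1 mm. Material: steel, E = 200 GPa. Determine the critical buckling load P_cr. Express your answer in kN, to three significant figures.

Weak-axis I_min = (h_o·b_o³ − h_i·b_i³)/12 with b_o = 58.4, b_i = 49.10 mm (shorter outer/inner sides).
I_min = (82.5×58.4³ − 73.20×49.10³)/12 = 6.473×10^5 mm⁴
I = 6.473×10^5 mm⁴ = 6.473×10^-7 m⁴
Effective length L_e = K·L = 1 × 6.71 = 6.710 m
P_cr = π²EI / L_e² = π² × 200×10⁹ × 6.473×10^-7 / 6.710² = 2.838×10^4 N

P_cr ≈ 28.4 kN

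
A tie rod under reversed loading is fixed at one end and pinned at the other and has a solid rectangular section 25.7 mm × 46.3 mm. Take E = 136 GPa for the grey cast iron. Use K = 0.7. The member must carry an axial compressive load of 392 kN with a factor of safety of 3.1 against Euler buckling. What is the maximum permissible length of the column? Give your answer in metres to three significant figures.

L_max ≈ 0.384 m

Buckling occurs about the weak axis: I_min = h·b³/12 with b = 25.7 mm (the shorter side).
I_min = 46.3×25.7³/12 = 6.549×10^4 mm⁴
I = 6.549×10^-8 m⁴
Required critical load P_cr = n·P = 3.1 × 392 = 1215 kN = 1.215×10^6 N
From P_cr = π²EI/(K·L)²:  L = (1/K)·√(π²EI/P_cr) = (1/0.7)·√(π²×1.36×10^11×6.549×10^-8/1.215×10^6)
L = 0.384 m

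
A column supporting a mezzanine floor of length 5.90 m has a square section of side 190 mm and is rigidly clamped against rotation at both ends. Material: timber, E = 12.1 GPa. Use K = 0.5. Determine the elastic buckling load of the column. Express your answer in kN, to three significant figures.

P_cr ≈ 1490 kN

I = a⁴/12 = 190⁴/12 = 1.086×10^8 mm⁴
I = 1.086×10^8 mm⁴ = 1.086×10^-4 m⁴
Effective length L_e = K·L = 0.5 × 5.90 = 2.950 m
P_cr = π²EI / L_e² = π² × 12.1×10⁹ × 1.086×10^-4 / 2.950² = 1.490×10^6 N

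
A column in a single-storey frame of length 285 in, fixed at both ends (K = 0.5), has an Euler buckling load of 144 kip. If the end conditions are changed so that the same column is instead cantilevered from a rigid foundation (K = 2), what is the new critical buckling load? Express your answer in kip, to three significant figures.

P_cr ∝ 1/K², so P_cr,new = P_cr,old × (K_old/K_new)² = 144 × (0.5/2)²
= 144 × 0.06250 = 9.00 kip

P_cr ≈ 9.00 kip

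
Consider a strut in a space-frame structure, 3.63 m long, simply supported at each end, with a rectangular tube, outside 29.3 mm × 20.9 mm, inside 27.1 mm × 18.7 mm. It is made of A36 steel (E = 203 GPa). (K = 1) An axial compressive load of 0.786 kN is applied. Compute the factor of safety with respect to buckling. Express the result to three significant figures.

Weak-axis I_min = (h_o·b_o³ − h_i·b_i³)/12 with b_o = 20.9, b_i = 18.70 mm (shorter outer/inner sides).
I_min = (29.3×20.9³ − 27.10×18.70³)/12 = 7.523×10^3 mm⁴
I = 7.523×10^3 mm⁴ = 7.523×10^-9 m⁴
Effective length L_e = K·L = 1 × 3.63 = 3.630 m
P_cr = π²EI / L_e² = π² × 203×10⁹ × 7.523×10^-9 / 3.630² = 1.144×10^3 N
Factor of safety n = P_cr / P = 1.1439 / 0.786 = 1.46

n ≈ 1.46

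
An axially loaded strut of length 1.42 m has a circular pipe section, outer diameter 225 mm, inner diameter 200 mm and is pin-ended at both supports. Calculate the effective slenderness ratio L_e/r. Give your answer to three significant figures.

d_o = 225 mm, d_i = 200 mm
I = π(d_o⁴ − d_i⁴)/64 = π(225⁴ − 200.0⁴)/64 = 4.727×10^7 mm⁴
A = 8.345×10^3 mm²;  r_min = √(I/A) = √(4.727×10^7/8.345×10^3) = 75.26 mm
L_e = K·L = 1 × 1.42 m = 1.420 m = 1420.0 mm
λ = L_e / r_min = 1420.0 / 75.26 = 18.9

λ ≈ 18.9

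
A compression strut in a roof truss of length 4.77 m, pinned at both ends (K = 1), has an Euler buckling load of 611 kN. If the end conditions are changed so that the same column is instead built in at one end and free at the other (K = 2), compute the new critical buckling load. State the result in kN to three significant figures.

P_cr ≈ 153 kN

P_cr ∝ 1/K², so P_cr,new = P_cr,old × (K_old/K_new)² = 611 × (1/2)²
= 611 × 0.2500 = 153 kN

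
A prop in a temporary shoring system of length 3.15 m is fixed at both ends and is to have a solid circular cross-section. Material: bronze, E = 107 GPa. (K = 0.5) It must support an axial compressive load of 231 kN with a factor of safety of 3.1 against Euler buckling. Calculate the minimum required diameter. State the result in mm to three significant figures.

Required P_cr = n·P = 3.1 × 231 = 716.1 kN
L_e = K·L = 0.5 × 3.15 = 1.575 m
Required I = P_cr·L_e²/(π²E) = 7.161×10^5 × 1.575² / (π² × 1.07×10^11) = 1.682×10^-6 m⁴
I_req = 1.682×10^6 mm⁴
Solid circle: I = πd⁴/64  ⇒  d = (64I/π)^(1/4) = (64×1.682×10^6/π)^(1/4) = 76.5 mm

d ≈ 76.5 mm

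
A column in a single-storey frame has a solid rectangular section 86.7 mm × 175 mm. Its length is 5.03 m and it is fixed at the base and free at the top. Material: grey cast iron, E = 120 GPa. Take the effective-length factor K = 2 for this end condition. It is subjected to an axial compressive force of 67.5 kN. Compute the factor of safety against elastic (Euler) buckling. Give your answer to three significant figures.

Buckling occurs about the weak axis: I_min = h·b³/12 with b = 86.7 mm (the shorter side).
I_min = 175×86.7³/12 = 9.504×10^6 mm⁴
I = 9.504×10^6 mm⁴ = 9.504×10^-6 m⁴
Effective length L_e = K·L = 2 × 5.03 = 10.06 m
P_cr = π²EI / L_e² = π² × 120×10⁹ × 9.504×10^-6 / 10.06² = 1.112×10^5 N
Factor of safety n = P_cr / P = 111.22 / 67.5 = 1.65

n ≈ 1.65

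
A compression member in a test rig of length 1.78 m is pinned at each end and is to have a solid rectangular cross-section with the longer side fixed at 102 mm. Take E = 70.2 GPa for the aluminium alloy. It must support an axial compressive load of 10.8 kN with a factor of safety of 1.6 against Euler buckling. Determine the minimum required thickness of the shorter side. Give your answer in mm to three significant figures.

Required P_cr = n·P = 1.6 × 10.8 = 17.28 kN
L_e = K·L = 1 × 1.78 = 1.780 m
Required I = P_cr·L_e²/(π²E) = 1.728×10^4 × 1.780² / (π² × 7.02×10^10) = 7.902×10^-8 m⁴
I_req = 7.902×10^4 mm⁴
Rectangle, weak axis: I_min = h·b³/12 with h = 102 mm fixed  ⇒  b = (12I/h)^(1/3) = 21.0 mm

b ≈ 21.0 mm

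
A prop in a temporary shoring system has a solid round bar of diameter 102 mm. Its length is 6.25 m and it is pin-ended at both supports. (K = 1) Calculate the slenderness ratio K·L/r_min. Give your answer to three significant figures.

λ ≈ 245

For a solid circle r = d/4 = 102/4 = 25.50 mm
L_e = K·L = 1 × 6.25 m = 6.250 m = 6250.0 mm
λ = L_e / r_min = 6250.0 / 25.50 = 245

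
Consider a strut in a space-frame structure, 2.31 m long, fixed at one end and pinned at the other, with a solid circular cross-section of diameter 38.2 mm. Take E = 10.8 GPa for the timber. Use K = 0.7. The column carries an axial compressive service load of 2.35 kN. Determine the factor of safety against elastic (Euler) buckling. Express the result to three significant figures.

I = πd⁴/64 = π×38.2⁴/64 = 1.045×10^5 mm⁴
I = 1.045×10^5 mm⁴ = 1.045×10^-7 m⁴
Effective length L_e = K·L = 0.7 × 2.31 = 1.617 m
P_cr = π²EI / L_e² = π² × 10.8×10⁹ × 1.045×10^-7 / 1.617² = 4.261×10^3 N
Factor of safety n = P_cr / P = 4.2611 / 2.35 = 1.81

n ≈ 1.81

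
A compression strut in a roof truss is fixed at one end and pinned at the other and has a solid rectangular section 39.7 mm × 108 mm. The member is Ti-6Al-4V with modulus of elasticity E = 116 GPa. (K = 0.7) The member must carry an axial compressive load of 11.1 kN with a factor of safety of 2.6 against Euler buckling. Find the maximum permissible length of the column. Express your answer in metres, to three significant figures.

L_max ≈ 6.75 m

Buckling occurs about the weak axis: I_min = h·b³/12 with b = 39.7 mm (the shorter side).
I_min = 108×39.7³/12 = 5.631×10^5 mm⁴
I = 5.631×10^-7 m⁴
Required critical load P_cr = n·P = 2.6 × 11.1 = 28.86 kN = 2.886×10^4 N
From P_cr = π²EI/(K·L)²:  L = (1/K)·√(π²EI/P_cr) = (1/0.7)·√(π²×1.16×10^11×5.631×10^-7/2.886×10^4)
L = 6.75 m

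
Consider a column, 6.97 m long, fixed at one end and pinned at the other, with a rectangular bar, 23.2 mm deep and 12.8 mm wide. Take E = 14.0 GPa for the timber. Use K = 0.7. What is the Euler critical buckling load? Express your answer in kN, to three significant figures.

P_cr ≈ 0.0235 kN

Buckling occurs about the weak axis: I_min = h·b³/12 with b = 12.8 mm (the shorter side).
I_min = 23.2×12.8³/12 = 4.054×10^3 mm⁴
I = 4.054×10^3 mm⁴ = 4.054×10^-9 m⁴
Effective length L_e = K·L = 0.7 × 6.97 = 4.879 m
P_cr = π²EI / L_e² = π² × 14.0×10⁹ × 4.054×10^-9 / 4.879² = 23.53 N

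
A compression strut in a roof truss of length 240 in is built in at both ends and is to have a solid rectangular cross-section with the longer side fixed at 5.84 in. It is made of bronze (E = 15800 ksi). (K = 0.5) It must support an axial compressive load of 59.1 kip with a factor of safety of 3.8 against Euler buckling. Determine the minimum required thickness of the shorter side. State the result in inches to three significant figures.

Required P_cr = n·P = 3.8 × 59.1 = 224.6 kip
L_e = K·L = 0.5 × 240 = 120.0 in
Required I = P_cr·L_e²/(π²E) = 2.246×10^5 × 120.0² / (π² × 1.58×10^7) = 20.74 in⁴
Rectangle, weak axis: I_min = h·b³/12 with h = 5.84 in fixed  ⇒  b = (12I/h)^(1/3) = 3.49 in

b ≈ 3.49 in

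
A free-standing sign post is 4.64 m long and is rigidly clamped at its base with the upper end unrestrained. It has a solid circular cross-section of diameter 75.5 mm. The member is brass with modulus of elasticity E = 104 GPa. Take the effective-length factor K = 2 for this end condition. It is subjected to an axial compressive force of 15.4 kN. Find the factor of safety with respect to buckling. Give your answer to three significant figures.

I = πd⁴/64 = π×75.5⁴/64 = 1.595×10^6 mm⁴
I = 1.595×10^6 mm⁴ = 1.595×10^-6 m⁴
Effective length L_e = K·L = 2 × 4.64 = 9.280 m
P_cr = π²EI / L_e² = π² × 104×10⁹ × 1.595×10^-6 / 9.280² = 1.901×10^4 N
Factor of safety n = P_cr / P = 19.011 / 15.4 = 1.23

n ≈ 1.23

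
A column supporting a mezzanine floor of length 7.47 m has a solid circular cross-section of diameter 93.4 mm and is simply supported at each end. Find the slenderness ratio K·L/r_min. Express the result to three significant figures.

I = πd⁴/64 = π×93.4⁴/64 = 3.736×10^6 mm⁴
A = 6.851×10^3 mm²;  r_min = √(I/A) = √(3.736×10^6/6.851×10^3) = 23.35 mm
L_e = K·L = 1 × 7.47 m = 7.470 m = 7470.0 mm
λ = L_e / r_min = 7470.0 / 23.35 = 320

λ ≈ 320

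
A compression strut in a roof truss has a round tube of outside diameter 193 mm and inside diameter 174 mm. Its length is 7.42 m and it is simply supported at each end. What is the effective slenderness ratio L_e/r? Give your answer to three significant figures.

λ ≈ 114

d_o = 193 mm, d_i = 174 mm
I = π(d_o⁴ − d_i⁴)/64 = π(193⁴ − 174.0⁴)/64 = 2.311×10^7 mm⁴
A = 5.477×10^3 mm²;  r_min = √(I/A) = √(2.311×10^7/5.477×10^3) = 64.96 mm
L_e = K·L = 1 × 7.42 m = 7.420 m = 7420.0 mm
λ = L_e / r_min = 7420.0 / 64.96 = 114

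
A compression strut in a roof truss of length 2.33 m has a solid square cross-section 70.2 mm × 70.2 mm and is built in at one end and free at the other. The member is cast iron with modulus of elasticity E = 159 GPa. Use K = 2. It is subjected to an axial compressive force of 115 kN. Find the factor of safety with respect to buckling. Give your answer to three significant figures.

n ≈ 1.27

I = a⁴/12 = 70.2⁴/12 = 2.024×10^6 mm⁴
I = 2.024×10^6 mm⁴ = 2.024×10^-6 m⁴
Effective length L_e = K·L = 2 × 2.33 = 4.660 m
P_cr = π²EI / L_e² = π² × 159×10⁹ × 2.024×10^-6 / 4.660² = 1.462×10^5 N
Factor of safety n = P_cr / P = 146.25 / 115 = 1.27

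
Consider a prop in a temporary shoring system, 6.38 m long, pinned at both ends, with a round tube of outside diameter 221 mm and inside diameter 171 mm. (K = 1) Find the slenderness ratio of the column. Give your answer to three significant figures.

d_o = 221 mm, d_i = 171 mm
I = π(d_o⁴ − d_i⁴)/64 = π(221⁴ − 171.0⁴)/64 = 7.512×10^7 mm⁴
A = 1.539×10^4 mm²;  r_min = √(I/A) = √(7.512×10^7/1.539×10^4) = 69.86 mm
L_e = K·L = 1 × 6.38 m = 6.380 m = 6380.0 mm
λ = L_e / r_min = 6380.0 / 69.86 = 91.3

λ ≈ 91.3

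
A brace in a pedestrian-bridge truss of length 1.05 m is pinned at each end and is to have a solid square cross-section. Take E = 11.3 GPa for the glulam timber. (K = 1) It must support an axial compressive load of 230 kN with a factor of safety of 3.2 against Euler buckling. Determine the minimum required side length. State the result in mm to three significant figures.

Required P_cr = n·P = 3.2 × 230 = 736.0 kN
L_e = K·L = 1 × 1.05 = 1.050 m
Required I = P_cr·L_e²/(π²E) = 7.360×10^5 × 1.050² / (π² × 1.13×10^10) = 7.276×10^-6 m⁴
I_req = 7.276×10^6 mm⁴
Solid square: I = a⁴/12  ⇒  a = (12I)^(1/4) = (12×7.276×10^6)^(1/4) = 96.7 mm

a ≈ 96.7 mm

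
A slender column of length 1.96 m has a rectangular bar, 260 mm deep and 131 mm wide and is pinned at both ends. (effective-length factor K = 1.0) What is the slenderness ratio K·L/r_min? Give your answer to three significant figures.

λ ≈ 51.8

For a rectangle r_min = b/√12 = 131/√12 = 37.82 mm
L_e = K·L = 1 × 1.96 m = 1.960 m = 1960.0 mm
λ = L_e / r_min = 1960.0 / 37.82 = 51.8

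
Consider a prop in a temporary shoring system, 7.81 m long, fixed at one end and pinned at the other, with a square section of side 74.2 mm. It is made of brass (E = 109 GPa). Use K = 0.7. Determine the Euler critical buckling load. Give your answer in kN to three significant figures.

P_cr ≈ 90.9 kN

I = a⁴/12 = 74.2⁴/12 = 2.526×10^6 mm⁴
I = 2.526×10^6 mm⁴ = 2.526×10^-6 m⁴
Effective length L_e = K·L = 0.7 × 7.81 = 5.467 m
P_cr = π²EI / L_e² = π² × 109×10⁹ × 2.526×10^-6 / 5.467² = 9.092×10^4 N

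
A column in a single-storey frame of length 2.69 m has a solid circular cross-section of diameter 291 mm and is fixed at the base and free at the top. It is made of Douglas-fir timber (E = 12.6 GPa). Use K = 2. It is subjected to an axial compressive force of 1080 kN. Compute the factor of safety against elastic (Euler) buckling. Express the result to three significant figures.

I = πd⁴/64 = π×291⁴/64 = 3.520×10^8 mm⁴
I = 3.520×10^8 mm⁴ = 3.520×10^-4 m⁴
Effective length L_e = K·L = 2 × 2.69 = 5.380 m
P_cr = π²EI / L_e² = π² × 12.6×10⁹ × 3.520×10^-4 / 5.380² = 1.512×10^6 N
Factor of safety n = P_cr / P = 1512.3 / 1080 = 1.40

n ≈ 1.40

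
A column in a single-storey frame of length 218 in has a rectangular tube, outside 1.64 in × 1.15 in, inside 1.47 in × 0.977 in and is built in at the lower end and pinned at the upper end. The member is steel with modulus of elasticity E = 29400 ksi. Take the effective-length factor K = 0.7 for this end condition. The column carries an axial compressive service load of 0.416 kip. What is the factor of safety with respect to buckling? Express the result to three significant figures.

n ≈ 2.80

Weak-axis I_min = (h_o·b_o³ − h_i·b_i³)/12 with b_o = 1.15, b_i = 0.9770 in (shorter outer/inner sides).
I_min = (1.64×1.15³ − 1.470×0.9770³)/12 = 9.361×10^-2 in⁴
Effective length L_e = K·L = 0.7 × 218 = 152.6 in
P_cr = π²EI / L_e² = π² × 29400×10³ × 9.361×10^-2 / 152.6² = 1.166×10^3 lb
Factor of safety n = P_cr / P = 1.1665 / 0.416 = 2.80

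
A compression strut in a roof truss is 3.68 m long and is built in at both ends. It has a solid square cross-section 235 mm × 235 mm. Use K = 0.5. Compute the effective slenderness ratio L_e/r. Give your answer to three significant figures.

λ ≈ 27.1

I = a⁴/12 = 235⁴/12 = 2.542×10^8 mm⁴
A = 5.522×10^4 mm²;  r_min = √(I/A) = √(2.542×10^8/5.522×10^4) = 67.84 mm
L_e = K·L = 0.5 × 3.68 m = 1.840 m = 1840.0 mm
λ = L_e / r_min = 1840.0 / 67.84 = 27.1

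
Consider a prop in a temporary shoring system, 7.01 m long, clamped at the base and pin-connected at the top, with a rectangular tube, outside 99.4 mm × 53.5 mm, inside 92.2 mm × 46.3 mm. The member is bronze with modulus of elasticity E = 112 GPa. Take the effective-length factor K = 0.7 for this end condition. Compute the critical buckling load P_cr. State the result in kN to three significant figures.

Weak-axis I_min = (h_o·b_o³ − h_i·b_i³)/12 with b_o = 53.5, b_i = 46.30 mm (shorter outer/inner sides).
I_min = (99.4×53.5³ − 92.20×46.30³)/12 = 5.058×10^5 mm⁴
I = 5.058×10^5 mm⁴ = 5.058×10^-7 m⁴
Effective length L_e = K·L = 0.7 × 7.01 = 4.907 m
P_cr = π²EI / L_e² = π² × 112×10⁹ × 5.058×10^-7 / 4.907² = 2.322×10^4 N

P_cr ≈ 23.2 kN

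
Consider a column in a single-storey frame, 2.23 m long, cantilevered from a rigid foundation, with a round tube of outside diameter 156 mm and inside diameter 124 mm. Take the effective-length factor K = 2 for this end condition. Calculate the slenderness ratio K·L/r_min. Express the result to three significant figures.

d_o = 156 mm, d_i = 124 mm
I = π(d_o⁴ − d_i⁴)/64 = π(156⁴ − 124.0⁴)/64 = 1.747×10^7 mm⁴
A = 7.037×10^3 mm²;  r_min = √(I/A) = √(1.747×10^7/7.037×10^3) = 49.82 mm
L_e = K·L = 2 × 2.23 m = 4.460 m = 4460.0 mm
λ = L_e / r_min = 4460.0 / 49.82 = 89.5

λ ≈ 89.5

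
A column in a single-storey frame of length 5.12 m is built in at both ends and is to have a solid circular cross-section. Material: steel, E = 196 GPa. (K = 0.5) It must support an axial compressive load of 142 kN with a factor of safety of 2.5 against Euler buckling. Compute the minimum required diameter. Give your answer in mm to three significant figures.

Required P_cr = n·P = 2.5 × 142 = 355.0 kN
L_e = K·L = 0.5 × 5.12 = 2.560 m
Required I = P_cr·L_e²/(π²E) = 3.550×10^5 × 2.560² / (π² × 1.96×10^11) = 1.203×10^-6 m⁴
I_req = 1.203×10^6 mm⁴
Solid circle: I = πd⁴/64  ⇒  d = (64I/π)^(1/4) = (64×1.203×10^6/π)^(1/4) = 70.4 mm

d ≈ 70.4 mm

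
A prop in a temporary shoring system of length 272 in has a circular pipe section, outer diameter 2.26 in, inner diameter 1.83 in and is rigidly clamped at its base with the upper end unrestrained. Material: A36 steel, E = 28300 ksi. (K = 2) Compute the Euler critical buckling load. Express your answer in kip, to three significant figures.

d_o = 2.26 in, d_i = 1.83 in
I = π(d_o⁴ − d_i⁴)/64 = π(2.26⁴ − 1.830⁴)/64 = 0.7300 in⁴
Effective length L_e = K·L = 2 × 272 = 544.0 in
P_cr = π²EI / L_e² = π² × 28300×10³ × 0.7300 / 544.0² = 689.0 lb

P_cr ≈ 0.689 kip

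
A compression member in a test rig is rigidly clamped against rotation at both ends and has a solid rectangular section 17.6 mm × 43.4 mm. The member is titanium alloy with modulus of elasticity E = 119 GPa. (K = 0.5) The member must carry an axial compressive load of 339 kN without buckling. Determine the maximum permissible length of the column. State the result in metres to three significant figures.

Buckling occurs about the weak axis: I_min = h·b³/12 with b = 17.6 mm (the shorter side).
I_min = 43.4×17.6³/12 = 1.972×10^4 mm⁴
I = 1.972×10^-8 m⁴
At the buckling limit P_cr = P = 3.390×10^5 N
From P_cr = π²EI/(K·L)²:  L = (1/K)·√(π²EI/P_cr) = (1/0.5)·√(π²×1.19×10^11×1.972×10^-8/3.390×10^5)
L = 0.523 m

L_max ≈ 0.523 m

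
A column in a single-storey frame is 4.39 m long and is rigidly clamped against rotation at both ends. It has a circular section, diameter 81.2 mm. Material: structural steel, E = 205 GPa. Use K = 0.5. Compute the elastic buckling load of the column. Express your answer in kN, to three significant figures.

P_cr ≈ 896 kN

I = πd⁴/64 = π×81.2⁴/64 = 2.134×10^6 mm⁴
I = 2.134×10^6 mm⁴ = 2.134×10^-6 m⁴
Effective length L_e = K·L = 0.5 × 4.39 = 2.195 m
P_cr = π²EI / L_e² = π² × 205×10⁹ × 2.134×10^-6 / 2.195² = 8.961×10^5 N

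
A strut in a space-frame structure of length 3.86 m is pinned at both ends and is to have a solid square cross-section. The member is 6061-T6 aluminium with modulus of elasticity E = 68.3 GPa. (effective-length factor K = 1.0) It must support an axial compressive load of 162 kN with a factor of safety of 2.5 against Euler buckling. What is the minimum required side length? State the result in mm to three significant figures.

a ≈ 102 mm

Required P_cr = n·P = 2.5 × 162 = 405.0 kN
L_e = K·L = 1 × 3.86 = 3.860 m
Required I = P_cr·L_e²/(π²E) = 4.050×10^5 × 3.860² / (π² × 6.83×10^10) = 8.952×10^-6 m⁴
I_req = 8.952×10^6 mm⁴
Solid square: I = a⁴/12  ⇒  a = (12I)^(1/4) = (12×8.952×10^6)^(1/4) = 102 mm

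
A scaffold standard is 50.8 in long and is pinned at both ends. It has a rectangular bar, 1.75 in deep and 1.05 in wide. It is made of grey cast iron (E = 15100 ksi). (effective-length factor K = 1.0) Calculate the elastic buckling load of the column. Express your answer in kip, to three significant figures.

P_cr ≈ 9.75 kip

Buckling occurs about the weak axis: I_min = h·b³/12 with b = 1.05 in (the shorter side).
I_min = 1.75×1.05³/12 = 0.1688 in⁴
Effective length L_e = K·L = 1 × 50.8 = 50.80 in
P_cr = π²EI / L_e² = π² × 15100×10³ × 0.1688 / 50.80² = 9.749×10^3 lb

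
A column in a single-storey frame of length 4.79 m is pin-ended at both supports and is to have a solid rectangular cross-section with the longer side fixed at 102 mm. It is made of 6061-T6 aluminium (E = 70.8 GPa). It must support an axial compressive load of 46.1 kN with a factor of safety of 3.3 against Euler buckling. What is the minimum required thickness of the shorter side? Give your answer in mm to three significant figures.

b ≈ 83.8 mm

Required P_cr = n·P = 3.3 × 46.1 = 152.1 kN
L_e = K·L = 1 × 4.79 = 4.790 m
Required I = P_cr·L_e²/(π²E) = 1.521×10^5 × 4.790² / (π² × 7.08×10^10) = 4.995×10^-6 m⁴
I_req = 4.995×10^6 mm⁴
Rectangle, weak axis: I_min = h·b³/12 with h = 102 mm fixed  ⇒  b = (12I/h)^(1/3) = 83.8 mm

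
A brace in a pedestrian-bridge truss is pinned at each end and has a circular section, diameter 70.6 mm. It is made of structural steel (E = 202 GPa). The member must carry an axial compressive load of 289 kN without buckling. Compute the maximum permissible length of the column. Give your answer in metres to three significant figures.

I = πd⁴/64 = π×70.6⁴/64 = 1.220×10^6 mm⁴
I = 1.220×10^-6 m⁴
At the buckling limit P_cr = P = 2.890×10^5 N
From P_cr = π²EI/(K·L)²:  L = (1/K)·√(π²EI/P_cr) = (1/1)·√(π²×2.02×10^11×1.220×10^-6/2.890×10^5)
L = 2.90 m

L_max ≈ 2.90 m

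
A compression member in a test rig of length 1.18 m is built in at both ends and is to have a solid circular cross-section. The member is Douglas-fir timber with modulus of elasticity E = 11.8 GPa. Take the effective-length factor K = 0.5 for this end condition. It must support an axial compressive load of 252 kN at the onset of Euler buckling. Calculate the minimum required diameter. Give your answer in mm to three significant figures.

d ≈ 62.6 mm

L_e = K·L = 0.5 × 1.18 = 0.5900 m
Required I = P_cr·L_e²/(π²E) = 2.520×10^5 × 0.5900² / (π² × 1.18×10^10) = 7.532×10^-7 m⁴
I_req = 7.532×10^5 mm⁴
Solid circle: I = πd⁴/64  ⇒  d = (64I/π)^(1/4) = (64×7.532×10^5/π)^(1/4) = 62.6 mm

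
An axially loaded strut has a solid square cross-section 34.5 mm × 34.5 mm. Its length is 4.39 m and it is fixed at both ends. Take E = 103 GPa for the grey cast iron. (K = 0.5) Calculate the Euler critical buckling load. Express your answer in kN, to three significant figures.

P_cr ≈ 24.9 kN

I = a⁴/12 = 34.5⁴/12 = 1.181×10^5 mm⁴
I = 1.181×10^5 mm⁴ = 1.181×10^-7 m⁴
Effective length L_e = K·L = 0.5 × 4.39 = 2.195 m
P_cr = π²EI / L_e² = π² × 103×10⁹ × 1.181×10^-7 / 2.195² = 2.491×10^4 N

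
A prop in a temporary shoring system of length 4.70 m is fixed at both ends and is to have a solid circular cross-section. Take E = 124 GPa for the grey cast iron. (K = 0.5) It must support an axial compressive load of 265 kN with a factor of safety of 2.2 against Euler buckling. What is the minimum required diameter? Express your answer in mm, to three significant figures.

d ≈ 85.6 mm

Required P_cr = n·P = 2.2 × 265 = 583.0 kN
L_e = K·L = 0.5 × 4.70 = 2.350 m
Required I = P_cr·L_e²/(π²E) = 5.830×10^5 × 2.350² / (π² × 1.24×10^11) = 2.631×10^-6 m⁴
I_req = 2.631×10^6 mm⁴
Solid circle: I = πd⁴/64  ⇒  d = (64I/π)^(1/4) = (64×2.631×10^6/π)^(1/4) = 85.6 mm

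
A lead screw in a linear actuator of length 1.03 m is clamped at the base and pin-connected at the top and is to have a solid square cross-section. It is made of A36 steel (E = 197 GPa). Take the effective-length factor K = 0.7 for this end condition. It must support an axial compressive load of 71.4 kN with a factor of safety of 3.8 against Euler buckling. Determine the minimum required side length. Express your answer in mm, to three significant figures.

Required P_cr = n·P = 3.8 × 71.4 = 271.3 kN
L_e = K·L = 0.7 × 1.03 = 0.7210 m
Required I = P_cr·L_e²/(π²E) = 2.713×10^5 × 0.7210² / (π² × 1.97×10^11) = 7.254×10^-8 m⁴
I_req = 7.254×10^4 mm⁴
Solid square: I = a⁴/12  ⇒  a = (12I)^(1/4) = (12×7.254×10^4)^(1/4) = 30.5 mm

a ≈ 30.5 mm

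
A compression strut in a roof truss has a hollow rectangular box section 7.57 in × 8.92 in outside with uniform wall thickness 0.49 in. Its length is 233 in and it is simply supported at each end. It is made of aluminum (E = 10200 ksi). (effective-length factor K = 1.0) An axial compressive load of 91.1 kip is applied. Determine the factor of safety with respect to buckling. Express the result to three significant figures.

n ≈ 2.71

Inner dimensions: h_i = 8.92 − 2×0.49 = 7.940 in, b_i = 7.57 − 2×0.49 = 6.590 in
Weak-axis I_min = (h_o·b_o³ − h_i·b_i³)/12 with b_o = 7.57, b_i = 6.590 in (shorter outer/inner sides).
I_min = (8.92×7.57³ − 7.940×6.590³)/12 = 133.1 in⁴
Effective length L_e = K·L = 1 × 233 = 233.0 in
P_cr = π²EI / L_e² = π² × 10200×10³ × 133.1 / 233.0² = 2.468×10^5 lb
Factor of safety n = P_cr / P = 246.80 / 91.1 = 2.71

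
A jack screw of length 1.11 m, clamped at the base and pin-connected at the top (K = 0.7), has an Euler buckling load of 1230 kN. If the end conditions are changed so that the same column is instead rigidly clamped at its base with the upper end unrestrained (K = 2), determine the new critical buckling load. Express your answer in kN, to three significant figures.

P_cr ∝ 1/K², so P_cr,new = P_cr,old × (K_old/K_new)² = 1230 × (0.7/2)²
= 1230 × 0.1225 = 151 kN

P_cr ≈ 151 kN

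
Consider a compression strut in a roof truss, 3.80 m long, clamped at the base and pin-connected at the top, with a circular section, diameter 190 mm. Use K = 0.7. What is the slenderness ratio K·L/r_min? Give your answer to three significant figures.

λ ≈ 56.0

For a solid circle r = d/4 = 190/4 = 47.50 mm
L_e = K·L = 0.7 × 3.80 m = 2.660 m = 2660.0 mm
λ = L_e / r_min = 2660.0 / 47.50 = 56.0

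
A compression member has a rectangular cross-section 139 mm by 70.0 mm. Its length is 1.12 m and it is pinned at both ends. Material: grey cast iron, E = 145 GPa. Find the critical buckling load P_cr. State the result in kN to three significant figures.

Buckling occurs about the weak axis: I_min = h·b³/12 with b = 70.0 mm (the shorter side).
I_min = 139×70.0³/12 = 3.973×10^6 mm⁴
I = 3.973×10^6 mm⁴ = 3.973×10^-6 m⁴
Effective length L_e = K·L = 1 × 1.12 = 1.120 m
P_cr = π²EI / L_e² = π² × 145×10⁹ × 3.973×10^-6 / 1.120² = 4.533×10^6 N

P_cr ≈ 4530 kN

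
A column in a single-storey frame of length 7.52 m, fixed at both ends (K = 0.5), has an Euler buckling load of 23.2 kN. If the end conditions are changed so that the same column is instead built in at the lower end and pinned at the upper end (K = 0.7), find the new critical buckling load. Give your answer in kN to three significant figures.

P_cr ≈ 11.8 kN

P_cr ∝ 1/K², so P_cr,new = P_cr,old × (K_old/K_new)² = 23.2 × (0.5/0.7)²
= 23.2 × 0.5102 = 11.8 kN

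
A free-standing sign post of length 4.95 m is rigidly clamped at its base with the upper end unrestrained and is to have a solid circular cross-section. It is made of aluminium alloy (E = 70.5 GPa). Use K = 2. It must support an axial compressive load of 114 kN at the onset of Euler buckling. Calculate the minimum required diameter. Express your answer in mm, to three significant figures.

L_e = K·L = 2 × 4.95 = 9.900 m
Required I = P_cr·L_e²/(π²E) = 1.140×10^5 × 9.900² / (π² × 7.05×10^10) = 1.606×10^-5 m⁴
I_req = 1.606×10^7 mm⁴
Solid circle: I = πd⁴/64  ⇒  d = (64I/π)^(1/4) = (64×1.606×10^7/π)^(1/4) = 134 mm

d ≈ 134 mm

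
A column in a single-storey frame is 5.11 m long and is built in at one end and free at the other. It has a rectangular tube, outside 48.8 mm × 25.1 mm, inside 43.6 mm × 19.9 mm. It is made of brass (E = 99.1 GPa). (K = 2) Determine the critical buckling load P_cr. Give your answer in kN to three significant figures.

P_cr ≈ 0.334 kN

Weak-axis I_min = (h_o·b_o³ − h_i·b_i³)/12 with b_o = 25.1, b_i = 19.90 mm (shorter outer/inner sides).
I_min = (48.8×25.1³ − 43.60×19.90³)/12 = 3.567×10^4 mm⁴
I = 3.567×10^4 mm⁴ = 3.567×10^-8 m⁴
Effective length L_e = K·L = 2 × 5.11 = 10.22 m
P_cr = π²EI / L_e² = π² × 99.1×10⁹ × 3.567×10^-8 / 10.22² = 334.1 N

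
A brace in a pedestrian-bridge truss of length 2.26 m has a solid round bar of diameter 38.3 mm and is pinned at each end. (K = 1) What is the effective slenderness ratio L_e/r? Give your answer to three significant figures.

For a solid circle r = d/4 = 38.3/4 = 9.575 mm
L_e = K·L = 1 × 2.26 m = 2.260 m = 2260.0 mm
λ = L_e / r_min = 2260.0 / 9.575 = 236

λ ≈ 236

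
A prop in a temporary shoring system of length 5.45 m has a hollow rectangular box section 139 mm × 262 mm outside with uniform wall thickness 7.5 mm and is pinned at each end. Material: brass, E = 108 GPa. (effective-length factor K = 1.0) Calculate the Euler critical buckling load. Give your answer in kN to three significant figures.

P_cr ≈ 696 kN

Inner dimensions: h_i = 262 − 2×7.5 = 247.0 mm, b_i = 139 − 2×7.5 = 124.0 mm
Weak-axis I_min = (h_o·b_o³ − h_i·b_i³)/12 with b_o = 139, b_i = 124.0 mm (shorter outer/inner sides).
I_min = (262×139³ − 247.0×124.0³)/12 = 1.939×10^7 mm⁴
I = 1.939×10^7 mm⁴ = 1.939×10^-5 m⁴
Effective length L_e = K·L = 1 × 5.45 = 5.450 m
P_cr = π²EI / L_e² = π² × 108×10⁹ × 1.939×10^-5 / 5.450² = 6.959×10^5 N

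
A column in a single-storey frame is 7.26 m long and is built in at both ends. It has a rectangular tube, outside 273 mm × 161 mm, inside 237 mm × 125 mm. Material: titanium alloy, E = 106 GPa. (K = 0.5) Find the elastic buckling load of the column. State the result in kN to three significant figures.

P_cr ≈ 4480 kN

Weak-axis I_min = (h_o·b_o³ − h_i·b_i³)/12 with b_o = 161, b_i = 125.0 mm (shorter outer/inner sides).
I_min = (273×161³ − 237.0×125.0³)/12 = 5.637×10^7 mm⁴
I = 5.637×10^7 mm⁴ = 5.637×10^-5 m⁴
Effective length L_e = K·L = 0.5 × 7.26 = 3.630 m
P_cr = π²EI / L_e² = π² × 106×10⁹ × 5.637×10^-5 / 3.630² = 4.475×10^6 N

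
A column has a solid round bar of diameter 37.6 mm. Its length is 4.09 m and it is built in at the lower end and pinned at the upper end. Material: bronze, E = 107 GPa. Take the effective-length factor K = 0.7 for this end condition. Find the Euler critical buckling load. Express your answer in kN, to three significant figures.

P_cr ≈ 12.6 kN

I = πd⁴/64 = π×37.6⁴/64 = 9.811×10^4 mm⁴
I = 9.811×10^4 mm⁴ = 9.811×10^-8 m⁴
Effective length L_e = K·L = 0.7 × 4.09 = 2.863 m
P_cr = π²EI / L_e² = π² × 107×10⁹ × 9.811×10^-8 / 2.863² = 1.264×10^4 N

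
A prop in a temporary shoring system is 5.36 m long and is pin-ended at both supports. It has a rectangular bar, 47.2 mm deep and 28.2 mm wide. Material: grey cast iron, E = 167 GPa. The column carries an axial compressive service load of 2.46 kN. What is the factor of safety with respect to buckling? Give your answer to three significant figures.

n ≈ 2.06

Buckling occurs about the weak axis: I_min = h·b³/12 with b = 28.2 mm (the shorter side).
I_min = 47.2×28.2³/12 = 8.821×10^4 mm⁴
I = 8.821×10^4 mm⁴ = 8.821×10^-8 m⁴
Effective length L_e = K·L = 1 × 5.36 = 5.360 m
P_cr = π²EI / L_e² = π² × 167×10⁹ × 8.821×10^-8 / 5.360² = 5.061×10^3 N
Factor of safety n = P_cr / P = 5.0605 / 2.46 = 2.06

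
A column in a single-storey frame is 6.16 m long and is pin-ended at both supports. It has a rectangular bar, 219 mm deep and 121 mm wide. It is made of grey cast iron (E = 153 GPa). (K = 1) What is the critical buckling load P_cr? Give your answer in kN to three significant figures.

Buckling occurs about the weak axis: I_min = h·b³/12 with b = 121 mm (the shorter side).
I_min = 219×121³/12 = 3.233×10^7 mm⁴
I = 3.233×10^7 mm⁴ = 3.233×10^-5 m⁴
Effective length L_e = K·L = 1 × 6.16 = 6.160 m
P_cr = π²EI / L_e² = π² × 153×10⁹ × 3.233×10^-5 / 6.160² = 1.287×10^6 N

P_cr ≈ 1290 kN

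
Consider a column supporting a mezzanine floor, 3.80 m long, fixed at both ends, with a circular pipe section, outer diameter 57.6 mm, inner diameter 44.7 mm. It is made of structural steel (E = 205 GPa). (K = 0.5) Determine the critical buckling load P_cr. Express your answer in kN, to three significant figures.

P_cr ≈ 193 kN

d_o = 57.6 mm, d_i = 44.7 mm
I = π(d_o⁴ − d_i⁴)/64 = π(57.6⁴ − 44.70⁴)/64 = 3.444×10^5 mm⁴
I = 3.444×10^5 mm⁴ = 3.444×10^-7 m⁴
Effective length L_e = K·L = 0.5 × 3.80 = 1.900 m
P_cr = π²EI / L_e² = π² × 205×10⁹ × 3.444×10^-7 / 1.900² = 1.930×10^5 N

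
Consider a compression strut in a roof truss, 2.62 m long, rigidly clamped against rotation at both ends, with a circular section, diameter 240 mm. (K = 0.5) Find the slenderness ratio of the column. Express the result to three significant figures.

λ ≈ 21.8

For a solid circle r = d/4 = 240/4 = 60.00 mm
L_e = K·L = 0.5 × 2.62 m = 1.310 m = 1310.0 mm
λ = L_e / r_min = 1310.0 / 60.00 = 21.8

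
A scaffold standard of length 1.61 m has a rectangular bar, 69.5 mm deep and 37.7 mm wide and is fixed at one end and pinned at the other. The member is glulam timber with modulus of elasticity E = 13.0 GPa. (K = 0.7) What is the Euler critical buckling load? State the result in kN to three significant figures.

Buckling occurs about the weak axis: I_min = h·b³/12 with b = 37.7 mm (the shorter side).
I_min = 69.5×37.7³/12 = 3.103×10^5 mm⁴
I = 3.103×10^5 mm⁴ = 3.103×10^-7 m⁴
Effective length L_e = K·L = 0.7 × 1.61 = 1.127 m
P_cr = π²EI / L_e² = π² × 13.0×10⁹ × 3.103×10^-7 / 1.127² = 3.135×10^4 N

P_cr ≈ 31.3 kN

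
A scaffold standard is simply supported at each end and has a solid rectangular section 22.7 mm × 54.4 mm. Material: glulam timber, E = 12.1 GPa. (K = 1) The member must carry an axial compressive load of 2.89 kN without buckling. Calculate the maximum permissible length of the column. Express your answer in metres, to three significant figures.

Buckling occurs about the weak axis: I_min = h·b³/12 with b = 22.7 mm (the shorter side).
I_min = 54.4×22.7³/12 = 5.303×10^4 mm⁴
I = 5.303×10^-8 m⁴
At the buckling limit P_cr = P = 2.890×10^3 N
From P_cr = π²EI/(K·L)²:  L = (1/K)·√(π²EI/P_cr) = (1/1)·√(π²×1.21×10^10×5.303×10^-8/2.890×10^3)
L = 1.48 m

L_max ≈ 1.48 m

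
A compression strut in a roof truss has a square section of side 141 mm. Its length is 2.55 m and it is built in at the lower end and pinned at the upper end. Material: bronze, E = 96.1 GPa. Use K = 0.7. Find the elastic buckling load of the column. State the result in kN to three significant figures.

P_cr ≈ 9800 kN

I = a⁴/12 = 141⁴/12 = 3.294×10^7 mm⁴
I = 3.294×10^7 mm⁴ = 3.294×10^-5 m⁴
Effective length L_e = K·L = 0.7 × 2.55 = 1.785 m
P_cr = π²EI / L_e² = π² × 96.1×10⁹ × 3.294×10^-5 / 1.785² = 9.805×10^6 N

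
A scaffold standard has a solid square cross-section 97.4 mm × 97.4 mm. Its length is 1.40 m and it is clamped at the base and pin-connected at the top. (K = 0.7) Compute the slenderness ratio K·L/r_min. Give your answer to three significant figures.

I = a⁴/12 = 97.4⁴/12 = 7.500×10^6 mm⁴
A = 9.487×10^3 mm²;  r_min = √(I/A) = √(7.500×10^6/9.487×10^3) = 28.12 mm
L_e = K·L = 0.7 × 1.40 m = 0.9800 m = 980.00 mm
λ = L_e / r_min = 980.00 / 28.12 = 34.9

λ ≈ 34.9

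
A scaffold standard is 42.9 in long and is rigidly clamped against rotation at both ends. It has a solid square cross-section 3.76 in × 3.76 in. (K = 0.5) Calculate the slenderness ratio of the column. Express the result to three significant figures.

For a square r = a/√12 = 3.76/√12 = 1.085 in
L_e = K·L = 0.5 × 42.9 = 21.45 in
λ = L_e / r_min = 21.450 / 1.085 = 19.8

λ ≈ 19.8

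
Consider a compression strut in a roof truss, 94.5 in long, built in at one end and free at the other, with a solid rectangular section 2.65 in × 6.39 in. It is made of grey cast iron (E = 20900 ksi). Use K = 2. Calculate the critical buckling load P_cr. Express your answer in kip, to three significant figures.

P_cr ≈ 57.2 kip

Buckling occurs about the weak axis: I_min = h·b³/12 with b = 2.65 in (the shorter side).
I_min = 6.39×2.65³/12 = 9.910 in⁴
Effective length L_e = K·L = 2 × 94.5 = 189.0 in
P_cr = π²EI / L_e² = π² × 20900×10³ × 9.910 / 189.0² = 5.722×10^4 lb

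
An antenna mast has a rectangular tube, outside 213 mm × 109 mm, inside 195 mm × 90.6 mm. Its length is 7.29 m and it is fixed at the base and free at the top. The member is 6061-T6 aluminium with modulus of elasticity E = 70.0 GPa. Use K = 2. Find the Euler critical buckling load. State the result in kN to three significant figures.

P_cr ≈ 35.4 kN

Weak-axis I_min = (h_o·b_o³ − h_i·b_i³)/12 with b_o = 109, b_i = 90.60 mm (shorter outer/inner sides).
I_min = (213×109³ − 195.0×90.60³)/12 = 1.090×10^7 mm⁴
I = 1.090×10^7 mm⁴ = 1.090×10^-5 m⁴
Effective length L_e = K·L = 2 × 7.29 = 14.58 m
P_cr = π²EI / L_e² = π² × 70.0×10⁹ × 1.090×10^-5 / 14.58² = 3.543×10^4 N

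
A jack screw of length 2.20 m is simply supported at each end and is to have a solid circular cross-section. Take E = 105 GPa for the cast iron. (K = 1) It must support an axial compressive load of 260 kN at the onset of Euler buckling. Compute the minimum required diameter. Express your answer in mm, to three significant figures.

L_e = K·L = 1 × 2.20 = 2.200 m
Required I = P_cr·L_e²/(π²E) = 2.600×10^5 × 2.200² / (π² × 1.05×10^11) = 1.214×10^-6 m⁴
I_req = 1.214×10^6 mm⁴
Solid circle: I = πd⁴/64  ⇒  d = (64I/π)^(1/4) = (64×1.214×10^6/π)^(1/4) = 70.5 mm

d ≈ 70.5 mm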